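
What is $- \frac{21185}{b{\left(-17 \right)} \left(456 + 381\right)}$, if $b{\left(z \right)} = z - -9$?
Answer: $\frac{21185}{6696} \approx 3.1638$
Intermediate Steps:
$b{\left(z \right)} = 9 + z$ ($b{\left(z \right)} = z + 9 = 9 + z$)
$- \frac{21185}{b{\left(-17 \right)} \left(456 + 381\right)} = - \frac{21185}{\left(9 - 17\right) \left(456 + 381\right)} = - \frac{21185}{\left(-8\right) 837} = - \frac{21185}{-6696} = \left(-21185\right) \left(- \frac{1}{6696}\right) = \frac{21185}{6696}$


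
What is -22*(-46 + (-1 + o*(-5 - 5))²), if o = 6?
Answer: -80850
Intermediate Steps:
-22*(-46 + (-1 + o*(-5 - 5))²) = -22*(-46 + (-1 + 6*(-5 - 5))²) = -22*(-46 + (-1 + 6*(-10))²) = -22*(-46 + (-1 - 60)²) = -22*(-46 + (-61)²) = -22*(-46 + 3721) = -22*3675 = -80850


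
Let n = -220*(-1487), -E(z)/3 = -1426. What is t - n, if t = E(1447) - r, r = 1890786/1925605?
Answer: -621706572296/1925605 ≈ -3.2286e+5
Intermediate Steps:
E(z) = 4278 (E(z) = -3*(-1426) = 4278)
r = 1890786/1925605 (r = 1890786*(1/1925605) = 1890786/1925605 ≈ 0.98192)
n = 327140 (n = -1*(-327140) = 327140)
t = 8235847404/1925605 (t = 4278 - 1*1890786/1925605 = 4278 - 1890786/1925605 = 8235847404/1925605 ≈ 4277.0)
t - n = 8235847404/1925605 - 1*327140 = 8235847404/1925605 - 327140 = -621706572296/1925605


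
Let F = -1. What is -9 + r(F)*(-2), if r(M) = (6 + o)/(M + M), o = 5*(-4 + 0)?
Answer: -23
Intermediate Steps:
o = -20 (o = 5*(-4) = -20)
r(M) = -7/M (r(M) = (6 - 20)/(M + M) = -14*1/(2*M) = -7/M)
-9 + r(F)*(-2) = -9 - 7/(-1)*(-2) = -9 - 7*(-1)*(-2) = -9 + 7*(-2) = -9 - 14 = -23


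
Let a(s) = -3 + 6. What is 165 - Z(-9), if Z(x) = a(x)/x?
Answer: 496/3 ≈ 165.33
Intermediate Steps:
a(s) = 3
Z(x) = 3/x
165 - Z(-9) = 165 - 3/(-9) = 165 - 3*(-1)/9 = 165 - 1*(-1/3) = 165 + 1/3 = 496/3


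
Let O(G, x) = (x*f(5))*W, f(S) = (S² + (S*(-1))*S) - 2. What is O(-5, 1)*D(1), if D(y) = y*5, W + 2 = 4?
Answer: -20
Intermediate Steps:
W = 2 (W = -2 + 4 = 2)
D(y) = 5*y
f(S) = -2 (f(S) = (S² + (-S)*S) - 2 = (S² - S²) - 2 = 0 - 2 = -2)
O(G, x) = -4*x (O(G, x) = (x*(-2))*2 = -2*x*2 = -4*x)
O(-5, 1)*D(1) = (-4*1)*(5*1) = -4*5 = -20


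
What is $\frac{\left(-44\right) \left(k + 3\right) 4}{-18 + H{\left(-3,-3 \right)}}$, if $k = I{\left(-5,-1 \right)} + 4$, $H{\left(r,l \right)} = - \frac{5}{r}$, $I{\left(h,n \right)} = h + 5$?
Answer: $\frac{528}{7} \approx 75.429$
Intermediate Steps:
$I{\left(h,n \right)} = 5 + h$
$k = 4$ ($k = \left(5 - 5\right) + 4 = 0 + 4 = 4$)
$\frac{\left(-44\right) \left(k + 3\right) 4}{-18 + H{\left(-3,-3 \right)}} = \frac{\left(-44\right) \left(4 + 3\right) 4}{-18 - \frac{5}{-3}} = \frac{\left(-44\right) 7 \cdot 4}{-18 - - \frac{5}{3}} = \frac{\left(-44\right) 28}{-18 + \frac{5}{3}} = - \frac{1232}{- \frac{49}{3}} = \left(-1232\right) \left(- \frac{3}{49}\right) = \frac{528}{7}$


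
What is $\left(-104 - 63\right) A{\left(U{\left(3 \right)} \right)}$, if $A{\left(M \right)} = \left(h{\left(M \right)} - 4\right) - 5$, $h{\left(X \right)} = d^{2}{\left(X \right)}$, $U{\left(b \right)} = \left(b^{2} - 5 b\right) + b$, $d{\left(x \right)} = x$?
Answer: $0$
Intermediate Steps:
$U{\left(b \right)} = b^{2} - 4 b$
$h{\left(X \right)} = X^{2}$
$A{\left(M \right)} = -9 + M^{2}$ ($A{\left(M \right)} = \left(M^{2} - 4\right) - 5 = \left(-4 + M^{2}\right) - 5 = -9 + M^{2}$)
$\left(-104 - 63\right) A{\left(U{\left(3 \right)} \right)} = \left(-104 - 63\right) \left(-9 + \left(3 \left(-4 + 3\right)\right)^{2}\right) = - 167 \left(-9 + \left(3 \left(-1\right)\right)^{2}\right) = - 167 \left(-9 + \left(-3\right)^{2}\right) = - 167 \left(-9 + 9\right) = \left(-167\right) 0 = 0$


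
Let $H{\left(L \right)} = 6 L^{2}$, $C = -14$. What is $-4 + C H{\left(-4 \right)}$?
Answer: $-1348$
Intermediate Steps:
$-4 + C H{\left(-4 \right)} = -4 - 14 \cdot 6 \left(-4\right)^{2} = -4 - 14 \cdot 6 \cdot 16 = -4 - 1344 = -1348$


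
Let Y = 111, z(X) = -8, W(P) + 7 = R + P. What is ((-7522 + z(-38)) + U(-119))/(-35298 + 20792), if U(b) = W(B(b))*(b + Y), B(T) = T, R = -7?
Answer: 3233/7253 ≈ 0.44575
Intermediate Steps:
W(P) = -14 + P (W(P) = -7 + (-7 + P) = -14 + P)
U(b) = (-14 + b)*(111 + b) (U(b) = (-14 + b)*(b + 111) = (-14 + b)*(111 + b))
((-7522 + z(-38)) + U(-119))/(-35298 + 20792) = ((-7522 - 8) + (-14 - 119)*(111 - 119))/(-35298 + 20792) = (-7530 - 133*(-8))/(-14506) = (-7530 + 1064)*(-1/14506) = -6466*(-1/14506) = 3233/7253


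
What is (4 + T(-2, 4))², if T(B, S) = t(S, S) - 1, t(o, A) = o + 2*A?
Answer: 225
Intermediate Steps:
T(B, S) = -1 + 3*S (T(B, S) = (S + 2*S) - 1 = 3*S - 1 = -1 + 3*S)
(4 + T(-2, 4))² = (4 + (-1 + 3*4))² = (4 + (-1 + 12))² = (4 + 11)² = 15² = 225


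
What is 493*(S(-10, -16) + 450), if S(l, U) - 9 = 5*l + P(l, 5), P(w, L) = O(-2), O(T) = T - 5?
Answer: 198186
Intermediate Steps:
O(T) = -5 + T
P(w, L) = -7 (P(w, L) = -5 - 2 = -7)
S(l, U) = 2 + 5*l (S(l, U) = 9 + (5*l - 7) = 9 + (-7 + 5*l) = 2 + 5*l)
493*(S(-10, -16) + 450) = 493*((2 + 5*(-10)) + 450) = 493*((2 - 50) + 450) = 493*(-48 + 450) = 493*402 = 198186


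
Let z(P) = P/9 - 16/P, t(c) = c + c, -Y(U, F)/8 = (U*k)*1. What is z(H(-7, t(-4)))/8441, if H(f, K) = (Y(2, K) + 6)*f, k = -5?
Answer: -181130/22866669 ≈ -0.0079211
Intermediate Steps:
Y(U, F) = 40*U (Y(U, F) = -8*U*(-5) = -8*(-5*U) = -(-40)*U = 40*U)
t(c) = 2*c
H(f, K) = 86*f (H(f, K) = (40*2 + 6)*f = (80 + 6)*f = 86*f)
z(P) = -16/P + P/9 (z(P) = P*(⅑) - 16/P = P/9 - 16/P = -16/P + P/9)
z(H(-7, t(-4)))/8441 = (-16/(86*(-7)) + (86*(-7))/9)/8441 = (-16/(-602) + (⅑)*(-602))*(1/8441) = (-16*(-1/602) - 602/9)*(1/8441) = (8/301 - 602/9)*(1/8441) = -181130/2709*1/8441 = -181130/22866669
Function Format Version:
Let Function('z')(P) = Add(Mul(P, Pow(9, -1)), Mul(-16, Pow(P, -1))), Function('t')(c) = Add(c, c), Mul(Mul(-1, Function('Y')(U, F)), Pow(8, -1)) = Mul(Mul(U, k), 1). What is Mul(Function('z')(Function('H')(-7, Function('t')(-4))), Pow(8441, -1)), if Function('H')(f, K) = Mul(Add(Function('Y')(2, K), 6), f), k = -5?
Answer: Rational(-181130, 22866669) ≈ -0.0079211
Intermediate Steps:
Function('Y')(U, F) = Mul(40, U) (Function('Y')(U, F) = Mul(-8, Mul(Mul(U, -5), 1)) = Mul(-8, Mul(Mul(-5, U), 1)) = Mul(-8, Mul(-5, U)) = Mul(40, U))
Function('t')(c) = Mul(2, c)
Function('H')(f, K) = Mul(86, f) (Function('H')(f, K) = Mul(Add(Mul(40, 2), 6), f) = Mul(Add(80, 6), f) = Mul(86, f))
Function('z')(P) = Add(Mul(-16, Pow(P, -1)), Mul(Rational(1, 9), P)) (Function('z')(P) = Add(Mul(P, Rational(1, 9)), Mul(-16, Pow(P, -1))) = Add(Mul(Rational(1, 9), P), Mul(-16, Pow(P, -1))) = Add(Mul(-16, Pow(P, -1)), Mul(Rational(1, 9), P)))
Mul(Function('z')(Function('H')(-7, Function('t')(-4))), Pow(8441, -1)) = Mul(Add(Mul(-16, Pow(Mul(86, -7), -1)), Mul(Rational(1, 9), Mul(86, -7))), Pow(8441, -1)) = Mul(Add(Mul(-16, Pow(-602, -1)), Mul(Rational(1, 9), -602)), Rational(1, 8441)) = Mul(Add(Mul(-16, Rational(-1, 602)), Rational(-602, 9)), Rational(1, 8441)) = Mul(Add(Rational(8, 301), Rational(-602, 9)), Rational(1, 8441)) = Mul(Rational(-181130, 2709), Rational(1, 8441)) = Rational(-181130, 22866669)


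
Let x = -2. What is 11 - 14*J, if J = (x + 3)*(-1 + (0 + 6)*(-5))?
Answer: 445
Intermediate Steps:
J = -31 (J = (-2 + 3)*(-1 + (0 + 6)*(-5)) = 1*(-1 + 6*(-5)) = 1*(-1 - 30) = 1*(-31) = -31)
11 - 14*J = 11 - 14*(-31) = 11 + 434 = 445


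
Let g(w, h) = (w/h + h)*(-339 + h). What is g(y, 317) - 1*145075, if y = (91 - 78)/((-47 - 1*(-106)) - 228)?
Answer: -626593907/4121 ≈ -1.5205e+5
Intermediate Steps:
y = -1/13 (y = 13/((-47 + 106) - 228) = 13/(59 - 228) = 13/(-169) = 13*(-1/169) = -1/13 ≈ -0.076923)
g(w, h) = (-339 + h)*(h + w/h) (g(w, h) = (h + w/h)*(-339 + h) = (-339 + h)*(h + w/h))
g(y, 317) - 1*145075 = (-1/13 + 317**2 - 339*317 - 339*(-1/13)/317) - 1*145075 = (-1/13 + 100489 - 107463 - 339*(-1/13)*1/317) - 145075 = (-1/13 + 100489 - 107463 + 339/4121) - 145075 = -28739832/4121 - 145075 = -626593907/4121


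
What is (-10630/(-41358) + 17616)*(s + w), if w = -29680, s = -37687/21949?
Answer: -237326880183242053/453883371 ≈ -5.2288e+8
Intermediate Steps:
s = -37687/21949 (s = -37687*1/21949 = -37687/21949 ≈ -1.7170)
(-10630/(-41358) + 17616)*(s + w) = (-10630/(-41358) + 17616)*(-37687/21949 - 29680) = (-10630*(-1/41358) + 17616)*(-651484007/21949) = (5315/20679 + 17616)*(-651484007/21949) = (364286579/20679)*(-651484007/21949) = -237326880183242053/453883371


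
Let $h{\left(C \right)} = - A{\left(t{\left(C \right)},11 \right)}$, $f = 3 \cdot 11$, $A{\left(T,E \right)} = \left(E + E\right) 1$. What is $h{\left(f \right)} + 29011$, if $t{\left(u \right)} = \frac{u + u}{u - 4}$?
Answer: $28989$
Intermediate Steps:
$t{\left(u \right)} = \frac{2 u}{-4 + u}$
$A{\left(T,E \right)} = 2 E$ ($A{\left(T,E \right)} = 2 E 1 = 2 E$)
$f = 33$
$h{\left(C \right)} = -22$ ($h{\left(C \right)} = - 2 \cdot 11 = \left(-1\right) 22 = -22$)
$h{\left(f \right)} + 29011 = -22 + 29011 = 28989$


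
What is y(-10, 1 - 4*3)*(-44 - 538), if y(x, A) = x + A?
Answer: 12222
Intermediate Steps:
y(x, A) = A + x
y(-10, 1 - 4*3)*(-44 - 538) = ((1 - 4*3) - 10)*(-44 - 538) = ((1 - 12) - 10)*(-582) = (-11 - 10)*(-582) = -21*(-582) = 12222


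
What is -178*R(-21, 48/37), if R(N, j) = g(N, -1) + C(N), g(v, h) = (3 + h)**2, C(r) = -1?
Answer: -534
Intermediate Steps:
R(N, j) = 3 (R(N, j) = (3 - 1)**2 - 1 = 2**2 - 1 = 4 - 1 = 3)
-178*R(-21, 48/37) = -178*3 = -534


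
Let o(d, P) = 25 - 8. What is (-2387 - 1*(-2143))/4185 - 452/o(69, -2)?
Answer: -1895768/71145 ≈ -26.647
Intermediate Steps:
o(d, P) = 17
(-2387 - 1*(-2143))/4185 - 452/o(69, -2) = (-2387 - 1*(-2143))/4185 - 452/17 = (-2387 + 2143)*(1/4185) - 452*1/17 = -244*1/4185 - 452/17 = -244/4185 - 452/17 = -1895768/71145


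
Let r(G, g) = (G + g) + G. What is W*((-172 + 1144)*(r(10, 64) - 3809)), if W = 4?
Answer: -14482800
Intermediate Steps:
r(G, g) = g + 2*G
W*((-172 + 1144)*(r(10, 64) - 3809)) = 4*((-172 + 1144)*((64 + 2*10) - 3809)) = 4*(972*((64 + 20) - 3809)) = 4*(972*(84 - 3809)) = 4*(972*(-3725)) = 4*(-3620700) = -14482800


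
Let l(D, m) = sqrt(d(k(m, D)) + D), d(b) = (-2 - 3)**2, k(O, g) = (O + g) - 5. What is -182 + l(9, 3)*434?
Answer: -182 + 434*sqrt(34) ≈ 2348.6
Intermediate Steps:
k(O, g) = -5 + O + g
d(b) = 25 (d(b) = (-5)**2 = 25)
l(D, m) = sqrt(25 + D)
-182 + l(9, 3)*434 = -182 + sqrt(25 + 9)*434 = -182 + sqrt(34)*434 = -182 + 434*sqrt(34)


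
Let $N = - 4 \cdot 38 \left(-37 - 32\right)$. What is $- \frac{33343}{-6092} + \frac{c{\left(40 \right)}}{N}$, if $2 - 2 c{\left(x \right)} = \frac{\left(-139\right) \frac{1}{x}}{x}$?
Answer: $\frac{93255397499}{17038105600} \approx 5.4733$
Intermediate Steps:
$N = 10488$ ($N = - 4 \cdot 38 \left(-69\right) = \left(-4\right) \left(-2622\right) = 10488$)
$c{\left(x \right)} = 1 + \frac{139}{2 x^{2}}$ ($c{\left(x \right)} = 1 - \frac{- \frac{139}{x} \frac{1}{x}}{2} = 1 - \frac{\left(-139\right) \frac{1}{x^{2}}}{2} = 1 + \frac{139}{2 x^{2}}$)
$- \frac{33343}{-6092} + \frac{c{\left(40 \right)}}{N} = - \frac{33343}{-6092} + \frac{1 + \frac{139}{2 \cdot 1600}}{10488} = \left(-33343\right) \left(- \frac{1}{6092}\right) + \left(1 + \frac{139}{2} \cdot \frac{1}{1600}\right) \frac{1}{10488} = \frac{33343}{6092} + \left(1 + \frac{139}{3200}\right) \frac{1}{10488} = \frac{33343}{6092} + \frac{3339}{3200} \cdot \frac{1}{10488} = \frac{33343}{6092} + \frac{1113}{11187200} = \frac{93255397499}{17038105600}$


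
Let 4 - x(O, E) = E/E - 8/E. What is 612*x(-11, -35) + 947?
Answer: 92509/35 ≈ 2643.1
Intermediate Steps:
x(O, E) = 3 + 8/E (x(O, E) = 4 - (E/E - 8/E) = 4 - (1 - 8/E) = 4 + (-1 + 8/E) = 3 + 8/E)
612*x(-11, -35) + 947 = 612*(3 + 8/(-35)) + 947 = 612*(3 + 8*(-1/35)) + 947 = 612*(3 - 8/35) + 947 = 612*(97/35) + 947 = 59364/35 + 947 = 92509/35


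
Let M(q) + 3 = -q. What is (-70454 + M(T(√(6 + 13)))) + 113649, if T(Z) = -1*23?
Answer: 43215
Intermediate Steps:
T(Z) = -23
M(q) = -3 - q
(-70454 + M(T(√(6 + 13)))) + 113649 = (-70454 + (-3 - 1*(-23))) + 113649 = (-70454 + (-3 + 23)) + 113649 = (-70454 + 20) + 113649 = -70434 + 113649 = 43215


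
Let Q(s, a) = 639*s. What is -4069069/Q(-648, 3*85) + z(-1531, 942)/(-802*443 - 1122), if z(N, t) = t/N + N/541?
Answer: 75075009947271323/7639690784294556 ≈ 9.8270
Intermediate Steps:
z(N, t) = N/541 + t/N (z(N, t) = t/N + N*(1/541) = t/N + N/541 = N/541 + t/N)
-4069069/Q(-648, 3*85) + z(-1531, 942)/(-802*443 - 1122) = -4069069/(639*(-648)) + ((1/541)*(-1531) + 942/(-1531))/(-802*443 - 1122) = -4069069/(-414072) + (-1531/541 + 942*(-1/1531))/(-355286 - 1122) = -4069069*(-1/414072) + (-1531/541 - 942/1531)/(-356408) = 4069069/414072 - 2853583/828271*(-1/356408) = 4069069/414072 + 2853583/295202410568 = 75075009947271323/7639690784294556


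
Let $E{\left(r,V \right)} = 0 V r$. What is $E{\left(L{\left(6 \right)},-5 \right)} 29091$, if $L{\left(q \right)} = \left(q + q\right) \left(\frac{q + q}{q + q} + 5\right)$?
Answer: $0$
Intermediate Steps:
$L{\left(q \right)} = 12 q$ ($L{\left(q \right)} = 2 q \left(\frac{2 q}{2 q} + 5\right) = 2 q \left(2 q \frac{1}{2 q} + 5\right) = 2 q \left(1 + 5\right) = 2 q 6 = 12 q$)
$E{\left(r,V \right)} = 0$
$E{\left(L{\left(6 \right)},-5 \right)} 29091 = 0 \cdot 29091 = 0$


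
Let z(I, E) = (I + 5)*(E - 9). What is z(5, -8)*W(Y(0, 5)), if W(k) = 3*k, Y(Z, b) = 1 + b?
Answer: -3060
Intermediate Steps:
z(I, E) = (-9 + E)*(5 + I) (z(I, E) = (5 + I)*(-9 + E) = (-9 + E)*(5 + I))
z(5, -8)*W(Y(0, 5)) = (-45 - 9*5 + 5*(-8) - 8*5)*(3*(1 + 5)) = (-45 - 45 - 40 - 40)*(3*6) = -170*18 = -3060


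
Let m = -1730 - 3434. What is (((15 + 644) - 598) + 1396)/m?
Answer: -1457/5164 ≈ -0.28215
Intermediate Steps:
m = -5164
(((15 + 644) - 598) + 1396)/m = (((15 + 644) - 598) + 1396)/(-5164) = ((659 - 598) + 1396)*(-1/5164) = (61 + 1396)*(-1/5164) = 1457*(-1/5164) = -1457/5164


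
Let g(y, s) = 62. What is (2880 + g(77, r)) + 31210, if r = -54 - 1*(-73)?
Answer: 34152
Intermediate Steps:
r = 19 (r = -54 + 73 = 19)
(2880 + g(77, r)) + 31210 = (2880 + 62) + 31210 = 2942 + 31210 = 34152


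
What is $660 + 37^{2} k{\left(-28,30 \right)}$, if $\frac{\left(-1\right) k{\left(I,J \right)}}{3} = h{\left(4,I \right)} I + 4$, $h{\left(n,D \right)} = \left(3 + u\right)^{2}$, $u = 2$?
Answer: $2859132$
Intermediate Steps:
$h{\left(n,D \right)} = 25$ ($h{\left(n,D \right)} = \left(3 + 2\right)^{2} = 5^{2} = 25$)
$k{\left(I,J \right)} = -12 - 75 I$ ($k{\left(I,J \right)} = - 3 \left(25 I + 4\right) = - 3 \left(4 + 25 I\right) = -12 - 75 I$)
$660 + 37^{2} k{\left(-28,30 \right)} = 660 + 37^{2} \left(-12 - -2100\right) = 660 + 1369 \left(-12 + 2100\right) = 660 + 1369 \cdot 2088 = 660 + 2858472 = 2859132$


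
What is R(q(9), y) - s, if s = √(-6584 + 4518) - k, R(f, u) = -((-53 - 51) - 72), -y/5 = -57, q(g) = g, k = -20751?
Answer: -20575 - I*√2066 ≈ -20575.0 - 45.453*I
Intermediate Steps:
y = 285 (y = -5*(-57) = 285)
R(f, u) = 176 (R(f, u) = -(-104 - 72) = -1*(-176) = 176)
s = 20751 + I*√2066 (s = √(-6584 + 4518) - 1*(-20751) = √(-2066) + 20751 = I*√2066 + 20751 = 20751 + I*√2066 ≈ 20751.0 + 45.453*I)
R(q(9), y) - s = 176 - (20751 + I*√2066) = 176 + (-20751 - I*√2066) = -20575 - I*√2066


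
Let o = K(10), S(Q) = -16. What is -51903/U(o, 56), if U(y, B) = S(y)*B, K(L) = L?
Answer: 51903/896 ≈ 57.927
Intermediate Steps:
o = 10
U(y, B) = -16*B
-51903/U(o, 56) = -51903/((-16*56)) = -51903/(-896) = -51903*(-1/896) = 51903/896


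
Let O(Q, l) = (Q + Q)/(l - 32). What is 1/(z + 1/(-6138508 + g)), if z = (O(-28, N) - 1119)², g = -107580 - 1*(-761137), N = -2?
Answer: 1585150839/1979025307433486 ≈ 8.0098e-7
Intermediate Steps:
O(Q, l) = 2*Q/(-32 + l) (O(Q, l) = (2*Q)/(-32 + l) = 2*Q/(-32 + l))
g = 653557 (g = -107580 + 761137 = 653557)
z = 360810025/289 (z = (2*(-28)/(-32 - 2) - 1119)² = (2*(-28)/(-34) - 1119)² = (2*(-28)*(-1/34) - 1119)² = (28/17 - 1119)² = (-18995/17)² = 360810025/289 ≈ 1.2485e+6)
1/(z + 1/(-6138508 + g)) = 1/(360810025/289 + 1/(-6138508 + 653557)) = 1/(360810025/289 + 1/(-5484951)) = 1/(360810025/289 - 1/5484951) = 1/(1979025307433486/1585150839) = 1585150839/1979025307433486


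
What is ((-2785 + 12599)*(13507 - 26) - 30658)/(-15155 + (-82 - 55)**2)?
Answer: 66135938/1807 ≈ 36600.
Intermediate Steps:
((-2785 + 12599)*(13507 - 26) - 30658)/(-15155 + (-82 - 55)**2) = (9814*13481 - 30658)/(-15155 + (-137)**2) = (132302534 - 30658)/(-15155 + 18769) = 132271876/3614 = 132271876*(1/3614) = 66135938/1807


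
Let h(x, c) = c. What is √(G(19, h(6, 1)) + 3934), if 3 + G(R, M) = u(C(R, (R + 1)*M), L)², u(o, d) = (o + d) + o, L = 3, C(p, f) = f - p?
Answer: 2*√989 ≈ 62.897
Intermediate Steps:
u(o, d) = d + 2*o (u(o, d) = (d + o) + o = d + 2*o)
G(R, M) = -3 + (3 - 2*R + 2*M*(1 + R))² (G(R, M) = -3 + (3 + 2*((R + 1)*M - R))² = -3 + (3 + 2*((1 + R)*M - R))² = -3 + (3 + 2*(M*(1 + R) - R))² = -3 + (3 + 2*(-R + M*(1 + R)))² = -3 + (3 + (-2*R + 2*M*(1 + R)))² = -3 + (3 - 2*R + 2*M*(1 + R))²)
√(G(19, h(6, 1)) + 3934) = √((-3 + (3 - 2*19 + 2*1*(1 + 19))²) + 3934) = √((-3 + (3 - 38 + 2*1*20)²) + 3934) = √((-3 + (3 - 38 + 40)²) + 3934) = √((-3 + 5²) + 3934) = √((-3 + 25) + 3934) = √(22 + 3934) = √3956 = 2*√989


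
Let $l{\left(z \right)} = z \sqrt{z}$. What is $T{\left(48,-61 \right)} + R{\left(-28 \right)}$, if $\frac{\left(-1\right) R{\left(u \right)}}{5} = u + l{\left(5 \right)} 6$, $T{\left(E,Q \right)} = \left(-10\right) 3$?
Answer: $110 - 150 \sqrt{5} \approx -225.41$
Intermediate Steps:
$T{\left(E,Q \right)} = -30$
$l{\left(z \right)} = z^{\frac{3}{2}}$
$R{\left(u \right)} = - 150 \sqrt{5} - 5 u$ ($R{\left(u \right)} = - 5 \left(u + 5^{\frac{3}{2}} \cdot 6\right) = - 5 \left(u + 5 \sqrt{5} \cdot 6\right) = - 5 \left(u + 30 \sqrt{5}\right) = - 150 \sqrt{5} - 5 u$)
$T{\left(48,-61 \right)} + R{\left(-28 \right)} = -30 - \left(-140 + 150 \sqrt{5}\right) = -30 + \left(- 150 \sqrt{5} + 140\right) = -30 + \left(140 - 150 \sqrt{5}\right) = 110 - 150 \sqrt{5}$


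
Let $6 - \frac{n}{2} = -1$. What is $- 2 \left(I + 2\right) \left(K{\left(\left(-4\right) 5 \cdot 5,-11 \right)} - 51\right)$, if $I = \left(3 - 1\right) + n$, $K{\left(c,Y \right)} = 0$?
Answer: $1836$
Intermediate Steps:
$n = 14$ ($n = 12 - -2 = 12 + 2 = 14$)
$I = 16$ ($I = \left(3 - 1\right) + 14 = 2 + 14 = 16$)
$- 2 \left(I + 2\right) \left(K{\left(\left(-4\right) 5 \cdot 5,-11 \right)} - 51\right) = - 2 \left(16 + 2\right) \left(0 - 51\right) = \left(-2\right) 18 \left(0 - 51\right) = \left(-36\right) \left(-51\right) = 1836$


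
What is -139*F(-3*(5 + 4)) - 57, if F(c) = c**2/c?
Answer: 3696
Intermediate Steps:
F(c) = c
-139*F(-3*(5 + 4)) - 57 = -(-417)*(5 + 4) - 57 = -(-417)*9 - 57 = -139*(-27) - 57 = 3753 - 57 = 3696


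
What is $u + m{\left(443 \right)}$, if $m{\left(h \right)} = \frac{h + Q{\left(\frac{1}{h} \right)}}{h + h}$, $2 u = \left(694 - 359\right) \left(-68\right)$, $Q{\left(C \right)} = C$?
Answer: $- \frac{2235177985}{196249} \approx -11390.0$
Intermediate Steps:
$u = -11390$ ($u = \frac{\left(694 - 359\right) \left(-68\right)}{2} = \frac{335 \left(-68\right)}{2} = \frac{1}{2} \left(-22780\right) = -11390$)
$m{\left(h \right)} = \frac{h + \frac{1}{h}}{2 h}$ ($m{\left(h \right)} = \frac{h + \frac{1}{h}}{h + h} = \frac{h + \frac{1}{h}}{2 h}$)
$u + m{\left(443 \right)} = -11390 + \frac{1 + 443^{2}}{2 \cdot 196249} = -11390 + \frac{1}{2} \cdot \frac{1}{196249} \left(1 + 196249\right) = -11390 + \frac{1}{2} \cdot \frac{1}{196249} \cdot 196250 = -11390 + \frac{98125}{196249} = - \frac{2235177985}{196249}$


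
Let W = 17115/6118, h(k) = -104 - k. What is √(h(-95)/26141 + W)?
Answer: √1460095418722686/22847234 ≈ 1.6725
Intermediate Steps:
W = 2445/874 (W = 17115*(1/6118) = 2445/874 ≈ 2.7975)
√(h(-95)/26141 + W) = √((-104 - 1*(-95))/26141 + 2445/874) = √((-104 + 95)*(1/26141) + 2445/874) = √(-9*1/26141 + 2445/874) = √(-9/26141 + 2445/874) = √(63906879/22847234) = √1460095418722686/22847234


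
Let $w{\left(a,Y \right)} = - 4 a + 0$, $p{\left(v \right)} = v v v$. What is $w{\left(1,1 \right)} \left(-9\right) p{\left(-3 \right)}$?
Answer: $-972$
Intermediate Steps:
$p{\left(v \right)} = v^{3}$ ($p{\left(v \right)} = v^{2} v = v^{3}$)
$w{\left(a,Y \right)} = - 4 a$
$w{\left(1,1 \right)} \left(-9\right) p{\left(-3 \right)} = \left(-4\right) 1 \left(-9\right) \left(-3\right)^{3} = \left(-4\right) \left(-9\right) \left(-27\right) = 36 \left(-27\right) = -972$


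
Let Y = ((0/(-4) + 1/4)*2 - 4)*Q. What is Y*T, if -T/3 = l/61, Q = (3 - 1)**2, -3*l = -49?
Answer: 686/61 ≈ 11.246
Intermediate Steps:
l = 49/3 (l = -1/3*(-49) = 49/3 ≈ 16.333)
Q = 4 (Q = 2**2 = 4)
T = -49/61 ≈ -0.80328
Y = -14 (Y = ((0/(-4) + 1/4)*2 - 4)*4 = ((0*(-1/4) + 1*(1/4))*2 - 4)*4 = ((0 + 1/4)*2 - 4)*4 = ((1/4)*2 - 4)*4 = (1/2 - 4)*4 = -7/2*4 = -14)
Y*T = -14*(-49/61) = 686/61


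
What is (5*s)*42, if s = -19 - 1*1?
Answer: -4200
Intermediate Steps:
s = -20 (s = -19 - 1 = -20)
(5*s)*42 = (5*(-20))*42 = -100*42 = -4200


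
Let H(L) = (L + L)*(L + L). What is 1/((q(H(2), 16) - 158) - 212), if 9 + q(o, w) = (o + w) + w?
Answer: -1/331 ≈ -0.0030211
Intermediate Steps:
H(L) = 4*L² (H(L) = (2*L)*(2*L) = 4*L²)
q(o, w) = -9 + o + 2*w (q(o, w) = -9 + ((o + w) + w) = -9 + (o + 2*w) = -9 + o + 2*w)
1/((q(H(2), 16) - 158) - 212) = 1/(((-9 + 4*2² + 2*16) - 158) - 212) = 1/(((-9 + 4*4 + 32) - 158) - 212) = 1/(((-9 + 16 + 32) - 158) - 212) = 1/((39 - 158) - 212) = 1/(-119 - 212) = 1/(-331) = -1/331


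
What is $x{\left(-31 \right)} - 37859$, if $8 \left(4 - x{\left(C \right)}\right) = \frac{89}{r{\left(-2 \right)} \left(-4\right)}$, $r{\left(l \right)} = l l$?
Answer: $- \frac{4845351}{128} \approx -37854.0$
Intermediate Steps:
$r{\left(l \right)} = l^{2}$
$x{\left(C \right)} = \frac{601}{128}$ ($x{\left(C \right)} = 4 - \frac{89 \frac{1}{\left(-2\right)^{2} \left(-4\right)}}{8} = 4 - \frac{89 \frac{1}{4 \left(-4\right)}}{8} = 4 - \frac{89 \frac{1}{-16}}{8} = 4 - \frac{89 \left(- \frac{1}{16}\right)}{8} = 4 - - \frac{89}{128} = 4 + \frac{89}{128} = \frac{601}{128}$)
$x{\left(-31 \right)} - 37859 = \frac{601}{128} - 37859 = - \frac{4845351}{128}$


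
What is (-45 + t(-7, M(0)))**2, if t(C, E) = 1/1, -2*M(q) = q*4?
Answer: 1936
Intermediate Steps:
M(q) = -2*q (M(q) = -q*4/2 = -2*q)
t(C, E) = 1
(-45 + t(-7, M(0)))**2 = (-45 + 1)**2 = (-44)**2 = 1936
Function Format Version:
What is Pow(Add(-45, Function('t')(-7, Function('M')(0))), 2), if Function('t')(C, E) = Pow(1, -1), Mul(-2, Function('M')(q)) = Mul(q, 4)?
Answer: 1936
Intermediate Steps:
Function('M')(q) = Mul(-2, q) (Function('M')(q) = Mul(Rational(-1, 2), Mul(q, 4)) = Mul(Rational(-1, 2), Mul(4, q)) = Mul(-2, q))
Function('t')(C, E) = 1
Pow(Add(-45, Function('t')(-7, Function('M')(0))), 2) = Pow(Add(-45, 1), 2) = Pow(-44, 2) = 1936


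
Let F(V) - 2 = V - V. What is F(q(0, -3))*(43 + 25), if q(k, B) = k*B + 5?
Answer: 136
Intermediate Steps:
q(k, B) = 5 + B*k (q(k, B) = B*k + 5 = 5 + B*k)
F(V) = 2 (F(V) = 2 + (V - V) = 2 + 0 = 2)
F(q(0, -3))*(43 + 25) = 2*(43 + 25) = 2*68 = 136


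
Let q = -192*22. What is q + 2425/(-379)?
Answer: -1603321/379 ≈ -4230.4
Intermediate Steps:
q = -4224
q + 2425/(-379) = -4224 + 2425/(-379) = -4224 + 2425*(-1/379) = -4224 - 2425/379 = -1603321/379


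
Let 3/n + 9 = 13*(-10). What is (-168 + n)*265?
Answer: -6189075/139 ≈ -44526.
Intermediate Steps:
n = -3/139 (n = 3/(-9 + 13*(-10)) = 3/(-9 - 130) = 3/(-139) = 3*(-1/139) = -3/139 ≈ -0.021583)
(-168 + n)*265 = (-168 - 3/139)*265 = -23355/139*265 = -6189075/139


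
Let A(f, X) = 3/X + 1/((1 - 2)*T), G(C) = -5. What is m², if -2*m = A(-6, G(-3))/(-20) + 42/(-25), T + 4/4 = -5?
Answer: 39601/57600 ≈ 0.68752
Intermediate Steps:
T = -6 (T = -1 - 5 = -6)
A(f, X) = ⅙ + 3/X (A(f, X) = 3/X + 1/((1 - 2)*(-6)) = 3/X - ⅙/(-1) = 3/X - 1*(-⅙) = 3/X + ⅙ = ⅙ + 3/X)
m = 199/240 (m = -(((⅙)*(18 - 5)/(-5))/(-20) + 42/(-25))/2 = -(((⅙)*(-⅕)*13)*(-1/20) + 42*(-1/25))/2 = -(-13/30*(-1/20) - 42/25)/2 = -(13/600 - 42/25)/2 = -½*(-199/120) = 199/240 ≈ 0.82917)
m² = (199/240)² = 39601/57600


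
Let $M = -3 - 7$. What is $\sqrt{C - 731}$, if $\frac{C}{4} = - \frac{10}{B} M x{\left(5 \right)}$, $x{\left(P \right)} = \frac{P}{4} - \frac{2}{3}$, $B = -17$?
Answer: $\frac{i \sqrt{1937031}}{51} \approx 27.29 i$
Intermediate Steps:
$x{\left(P \right)} = - \frac{2}{3} + \frac{P}{4}$ ($x{\left(P \right)} = P \frac{1}{4} - \frac{2}{3} = \frac{P}{4} - \frac{2}{3} = - \frac{2}{3} + \frac{P}{4}$)
$M = -10$
$C = - \frac{700}{51}$ ($C = 4 - \frac{10}{-17} \left(-10\right) \left(- \frac{2}{3} + \frac{1}{4} \cdot 5\right) = 4 \left(-10\right) \left(- \frac{1}{17}\right) \left(-10\right) \left(- \frac{2}{3} + \frac{5}{4}\right) = 4 \cdot \frac{10}{17} \left(-10\right) \frac{7}{12} = 4 \left(\left(- \frac{100}{17}\right) \frac{7}{12}\right) = 4 \left(- \frac{175}{51}\right) = - \frac{700}{51} \approx -13.725$)
$\sqrt{C - 731} = \sqrt{- \frac{700}{51} - 731} = \sqrt{- \frac{37981}{51}} = \frac{i \sqrt{1937031}}{51}$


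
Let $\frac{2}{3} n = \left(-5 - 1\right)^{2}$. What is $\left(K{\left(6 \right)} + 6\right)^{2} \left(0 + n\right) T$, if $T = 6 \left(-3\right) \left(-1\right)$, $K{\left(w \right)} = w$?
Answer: $139968$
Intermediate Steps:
$T = 18$ ($T = \left(-18\right) \left(-1\right) = 18$)
$n = 54$ ($n = \frac{3 \left(-5 - 1\right)^{2}}{2} = \frac{3 \left(-6\right)^{2}}{2} = \frac{3}{2} \cdot 36 = 54$)
$\left(K{\left(6 \right)} + 6\right)^{2} \left(0 + n\right) T = \left(6 + 6\right)^{2} \left(0 + 54\right) 18 = 12^{2} \cdot 54 \cdot 18 = 144 \cdot 54 \cdot 18 = 7776 \cdot 18 = 139968$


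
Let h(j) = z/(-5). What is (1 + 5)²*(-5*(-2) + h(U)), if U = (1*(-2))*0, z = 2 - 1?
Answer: 1764/5 ≈ 352.80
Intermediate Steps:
z = 1
U = 0 (U = -2*0 = 0)
h(j) = -⅕ (h(j) = 1/(-5) = 1*(-⅕) = -⅕)
(1 + 5)²*(-5*(-2) + h(U)) = (1 + 5)²*(-5*(-2) - ⅕) = 6²*(10 - ⅕) = 36*(49/5) = 1764/5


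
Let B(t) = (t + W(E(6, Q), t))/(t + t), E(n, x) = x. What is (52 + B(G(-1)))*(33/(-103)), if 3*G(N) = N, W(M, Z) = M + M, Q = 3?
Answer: -2871/206 ≈ -13.937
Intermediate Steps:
W(M, Z) = 2*M
G(N) = N/3
B(t) = (6 + t)/(2*t) (B(t) = (t + 2*3)/(t + t) = (t + 6)/((2*t)) = (6 + t)*(1/(2*t)) = (6 + t)/(2*t))
(52 + B(G(-1)))*(33/(-103)) = (52 + (6 + (⅓)*(-1))/(2*(((⅓)*(-1)))))*(33/(-103)) = (52 + (6 - ⅓)/(2*(-⅓)))*(33*(-1/103)) = (52 + (½)*(-3)*(17/3))*(-33/103) = (52 - 17/2)*(-33/103) = (87/2)*(-33/103) = -2871/206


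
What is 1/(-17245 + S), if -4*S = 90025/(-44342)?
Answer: -177368/3058621135 ≈ -5.7989e-5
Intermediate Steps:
S = 90025/177368 (S = -90025/(4*(-44342)) = -90025*(-1)/(4*44342) = -¼*(-90025/44342) = 90025/177368 ≈ 0.50756)
1/(-17245 + S) = 1/(-17245 + 90025/177368) = 1/(-3058621135/177368) = -177368/3058621135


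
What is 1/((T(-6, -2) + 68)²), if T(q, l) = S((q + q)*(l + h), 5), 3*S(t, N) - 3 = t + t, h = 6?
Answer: 1/1369 ≈ 0.00073046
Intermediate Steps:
S(t, N) = 1 + 2*t/3 (S(t, N) = 1 + (t + t)/3 = 1 + (2*t)/3 = 1 + 2*t/3)
T(q, l) = 1 + 4*q*(6 + l)/3 (T(q, l) = 1 + 2*((q + q)*(l + 6))/3 = 1 + 2*((2*q)*(6 + l))/3 = 1 + 2*(2*q*(6 + l))/3 = 1 + 4*q*(6 + l)/3)
1/((T(-6, -2) + 68)²) = 1/(((1 + (4/3)*(-6)*(6 - 2)) + 68)²) = 1/(((1 + (4/3)*(-6)*4) + 68)²) = 1/(((1 - 32) + 68)²) = 1/((-31 + 68)²) = 1/(37²) = 1/1369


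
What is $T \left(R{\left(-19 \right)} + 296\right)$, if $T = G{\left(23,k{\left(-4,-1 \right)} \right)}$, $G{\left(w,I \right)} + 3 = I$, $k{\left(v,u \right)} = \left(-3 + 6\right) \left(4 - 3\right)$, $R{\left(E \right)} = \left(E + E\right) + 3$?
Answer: $0$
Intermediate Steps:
$R{\left(E \right)} = 3 + 2 E$ ($R{\left(E \right)} = 2 E + 3 = 3 + 2 E$)
$k{\left(v,u \right)} = 3$ ($k{\left(v,u \right)} = 3 \cdot 1 = 3$)
$G{\left(w,I \right)} = -3 + I$
$T = 0$ ($T = -3 + 3 = 0$)
$T \left(R{\left(-19 \right)} + 296\right) = 0 \left(\left(3 + 2 \left(-19\right)\right) + 296\right) = 0 \left(\left(3 - 38\right) + 296\right) = 0 \left(-35 + 296\right) = 0 \cdot 261 = 0$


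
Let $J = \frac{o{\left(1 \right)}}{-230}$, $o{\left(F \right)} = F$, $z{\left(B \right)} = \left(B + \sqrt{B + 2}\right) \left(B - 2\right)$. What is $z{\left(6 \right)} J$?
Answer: $- \frac{12}{115} - \frac{4 \sqrt{2}}{115} \approx -0.15354$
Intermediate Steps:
$z{\left(B \right)} = \left(-2 + B\right) \left(B + \sqrt{2 + B}\right)$ ($z{\left(B \right)} = \left(B + \sqrt{2 + B}\right) \left(-2 + B\right) = \left(-2 + B\right) \left(B + \sqrt{2 + B}\right)$)
$J = - \frac{1}{230}$ ($J = 1 \frac{1}{-230} = 1 \left(- \frac{1}{230}\right) = - \frac{1}{230} \approx -0.0043478$)
$z{\left(6 \right)} J = \left(6^{2} - 12 - 2 \sqrt{2 + 6} + 6 \sqrt{2 + 6}\right) \left(- \frac{1}{230}\right) = \left(36 - 12 - 2 \sqrt{8} + 6 \sqrt{8}\right) \left(- \frac{1}{230}\right) = \left(36 - 12 - 2 \cdot 2 \sqrt{2} + 6 \cdot 2 \sqrt{2}\right) \left(- \frac{1}{230}\right) = \left(36 - 12 - 4 \sqrt{2} + 12 \sqrt{2}\right) \left(- \frac{1}{230}\right) = \left(24 + 8 \sqrt{2}\right) \left(- \frac{1}{230}\right) = - \frac{12}{115} - \frac{4 \sqrt{2}}{115}$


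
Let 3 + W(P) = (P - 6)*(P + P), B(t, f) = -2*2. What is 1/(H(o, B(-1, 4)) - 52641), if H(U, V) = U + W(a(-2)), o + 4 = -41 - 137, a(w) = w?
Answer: -1/52794 ≈ -1.8942e-5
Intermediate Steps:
B(t, f) = -4
W(P) = -3 + 2*P*(-6 + P) (W(P) = -3 + (P - 6)*(P + P) = -3 + (-6 + P)*(2*P) = -3 + 2*P*(-6 + P))
o = -182 (o = -4 + (-41 - 137) = -4 - 178 = -182)
H(U, V) = 29 + U (H(U, V) = U + (-3 - 12*(-2) + 2*(-2)²) = U + (-3 + 24 + 2*4) = U + (-3 + 24 + 8) = U + 29 = 29 + U)
1/(H(o, B(-1, 4)) - 52641) = 1/((29 - 182) - 52641) = 1/(-153 - 52641) = 1/(-52794) = -1/52794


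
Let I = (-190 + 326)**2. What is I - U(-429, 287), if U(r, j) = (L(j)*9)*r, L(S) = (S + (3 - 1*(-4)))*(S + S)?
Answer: 651585412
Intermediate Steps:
L(S) = 2*S*(7 + S) (L(S) = (S + (3 + 4))*(2*S) = (S + 7)*(2*S) = (7 + S)*(2*S) = 2*S*(7 + S))
U(r, j) = 18*j*r*(7 + j) (U(r, j) = ((2*j*(7 + j))*9)*r = (18*j*(7 + j))*r = 18*j*r*(7 + j))
I = 18496 (I = 136**2 = 18496)
I - U(-429, 287) = 18496 - 18*287*(-429)*(7 + 287) = 18496 - 18*287*(-429)*294 = 18496 - 1*(-651566916) = 18496 + 651566916 = 651585412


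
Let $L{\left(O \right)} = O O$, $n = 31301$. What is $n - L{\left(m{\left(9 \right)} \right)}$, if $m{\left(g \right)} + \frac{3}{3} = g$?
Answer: $31237$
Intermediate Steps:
$m{\left(g \right)} = -1 + g$
$L{\left(O \right)} = O^{2}$
$n - L{\left(m{\left(9 \right)} \right)} = 31301 - \left(-1 + 9\right)^{2} = 31301 - 8^{2} = 31301 - 64 = 31237$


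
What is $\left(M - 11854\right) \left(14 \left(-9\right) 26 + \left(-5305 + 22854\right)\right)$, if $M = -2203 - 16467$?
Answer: $-435669052$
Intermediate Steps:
$M = -18670$ ($M = -2203 - 16467 = -18670$)
$\left(M - 11854\right) \left(14 \left(-9\right) 26 + \left(-5305 + 22854\right)\right) = \left(-18670 - 11854\right) \left(14 \left(-9\right) 26 + \left(-5305 + 22854\right)\right) = - 30524 \left(\left(-126\right) 26 + 17549\right) = - 30524 \left(-3276 + 17549\right) = \left(-30524\right) 14273 = -435669052$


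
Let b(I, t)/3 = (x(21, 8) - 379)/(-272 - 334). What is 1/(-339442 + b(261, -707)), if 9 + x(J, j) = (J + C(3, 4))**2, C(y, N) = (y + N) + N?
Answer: -101/34283960 ≈ -2.9460e-6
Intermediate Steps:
C(y, N) = y + 2*N (C(y, N) = (N + y) + N = y + 2*N)
x(J, j) = -9 + (11 + J)**2 (x(J, j) = -9 + (J + (3 + 2*4))**2 = -9 + (J + (3 + 8))**2 = -9 + (J + 11)**2 = -9 + (11 + J)**2)
b(I, t) = -318/101 (b(I, t) = 3*(((-9 + (11 + 21)**2) - 379)/(-272 - 334)) = 3*(((-9 + 32**2) - 379)/(-606)) = 3*(((-9 + 1024) - 379)*(-1/606)) = 3*((1015 - 379)*(-1/606)) = 3*(636*(-1/606)) = 3*(-106/101) = -318/101)
1/(-339442 + b(261, -707)) = 1/(-339442 - 318/101) = 1/(-34283960/101) = -101/34283960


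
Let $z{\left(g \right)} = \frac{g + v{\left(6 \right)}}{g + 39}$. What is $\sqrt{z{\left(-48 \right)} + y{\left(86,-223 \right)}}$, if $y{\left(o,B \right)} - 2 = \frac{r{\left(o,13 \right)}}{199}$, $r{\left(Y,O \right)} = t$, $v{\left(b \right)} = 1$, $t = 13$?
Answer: $\frac{2 \sqrt{649337}}{597} \approx 2.6995$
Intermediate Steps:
$r{\left(Y,O \right)} = 13$
$y{\left(o,B \right)} = \frac{411}{199}$ ($y{\left(o,B \right)} = 2 + \frac{13}{199} = \frac{411}{199}$)
$z{\left(g \right)} = \frac{1 + g}{39 + g}$ ($z{\left(g \right)} = \frac{g + 1}{g + 39} = \frac{1 + g}{39 + g}$)
$\sqrt{z{\left(-48 \right)} + y{\left(86,-223 \right)}} = \sqrt{\frac{1 - 48}{39 - 48} + \frac{411}{199}} = \sqrt{\frac{1}{-9} \left(-47\right) + \frac{411}{199}} = \sqrt{\left(- \frac{1}{9}\right) \left(-47\right) + \frac{411}{199}} = \sqrt{\frac{47}{9} + \frac{411}{199}} = \sqrt{\frac{13052}{1791}} = \frac{2 \sqrt{649337}}{597}$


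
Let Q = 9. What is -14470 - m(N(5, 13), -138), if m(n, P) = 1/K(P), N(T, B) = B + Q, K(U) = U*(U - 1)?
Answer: -277563541/19182 ≈ -14470.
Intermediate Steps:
K(U) = U*(-1 + U)
N(T, B) = 9 + B (N(T, B) = B + 9 = 9 + B)
m(n, P) = 1/(P*(-1 + P))
-14470 - m(N(5, 13), -138) = -14470 - 1/((-138)*(-1 - 138)) = -14470 - (-1)/(138*(-139)) = -14470 - (-1)*(-1)/(138*139) = -14470 - 1*1/19182 = -14470 - 1/19182 = -277563541/19182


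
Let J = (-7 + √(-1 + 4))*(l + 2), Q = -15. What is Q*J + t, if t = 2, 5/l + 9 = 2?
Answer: 137 - 135*√3/7 ≈ 103.60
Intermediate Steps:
l = -5/7 (l = 5/(-9 + 2) = 5/(-7) = 5*(-⅐) = -5/7 ≈ -0.71429)
J = -9 + 9*√3/7 (J = (-7 + √(-1 + 4))*(-5/7 + 2) = (-7 + √3)*(9/7) = -9 + 9*√3/7 ≈ -6.7731)
Q*J + t = -15*(-9 + 9*√3/7) + 2 = (135 - 135*√3/7) + 2 = 137 - 135*√3/7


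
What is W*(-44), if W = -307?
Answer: 13508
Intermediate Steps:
W*(-44) = -307*(-44) = 13508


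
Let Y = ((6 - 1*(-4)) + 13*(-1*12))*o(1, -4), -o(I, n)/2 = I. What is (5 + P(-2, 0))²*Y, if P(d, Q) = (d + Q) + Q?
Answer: 2628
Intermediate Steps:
o(I, n) = -2*I
P(d, Q) = d + 2*Q (P(d, Q) = (Q + d) + Q = d + 2*Q)
Y = 292 (Y = ((6 - 1*(-4)) + 13*(-1*12))*(-2*1) = ((6 + 4) + 13*(-12))*(-2) = (10 - 156)*(-2) = -146*(-2) = 292)
(5 + P(-2, 0))²*Y = (5 + (-2 + 2*0))²*292 = (5 + (-2 + 0))²*292 = (5 - 2)²*292 = 3²*292 = 9*292 = 2628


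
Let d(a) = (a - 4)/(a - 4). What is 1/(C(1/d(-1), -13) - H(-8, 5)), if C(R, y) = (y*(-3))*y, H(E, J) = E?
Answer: -1/499 ≈ -0.0020040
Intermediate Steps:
d(a) = 1 (d(a) = (-4 + a)/(-4 + a) = 1)
C(R, y) = -3*y² (C(R, y) = (-3*y)*y = -3*y²)
1/(C(1/d(-1), -13) - H(-8, 5)) = 1/(-3*(-13)² - 1*(-8)) = 1/(-3*169 + 8) = 1/(-507 + 8) = 1/(-499) = -1/499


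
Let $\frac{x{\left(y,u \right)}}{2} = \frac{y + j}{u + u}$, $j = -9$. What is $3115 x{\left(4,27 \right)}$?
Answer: $- \frac{15575}{27} \approx -576.85$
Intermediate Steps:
$x{\left(y,u \right)} = \frac{-9 + y}{u}$ ($x{\left(y,u \right)} = 2 \frac{y - 9}{u + u} = 2 \frac{-9 + y}{2 u} = \frac{-9 + y}{u}$)
$3115 x{\left(4,27 \right)} = 3115 \frac{-9 + 4}{27} = 3115 \cdot \frac{1}{27} \left(-5\right) = 3115 \left(- \frac{5}{27}\right) = - \frac{15575}{27}$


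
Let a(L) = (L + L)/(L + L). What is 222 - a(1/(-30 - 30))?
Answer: 221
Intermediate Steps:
a(L) = 1 (a(L) = (2*L)/((2*L)) = (2*L)*(1/(2*L)) = 1)
222 - a(1/(-30 - 30)) = 222 - 1*1 = 222 - 1 = 221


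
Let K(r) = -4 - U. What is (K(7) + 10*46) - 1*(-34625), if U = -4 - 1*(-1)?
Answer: 35084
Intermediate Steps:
U = -3 (U = -4 + 1 = -3)
K(r) = -1 (K(r) = -4 - 1*(-3) = -4 + 3 = -1)
(K(7) + 10*46) - 1*(-34625) = (-1 + 10*46) - 1*(-34625) = (-1 + 460) + 34625 = 459 + 34625 = 35084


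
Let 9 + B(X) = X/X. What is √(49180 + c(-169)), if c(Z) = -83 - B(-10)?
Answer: √49105 ≈ 221.60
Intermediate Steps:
B(X) = -8 (B(X) = -9 + X/X = -9 + 1 = -8)
c(Z) = -75 (c(Z) = -83 - 1*(-8) = -83 + 8 = -75)
√(49180 + c(-169)) = √(49180 - 75) = √49105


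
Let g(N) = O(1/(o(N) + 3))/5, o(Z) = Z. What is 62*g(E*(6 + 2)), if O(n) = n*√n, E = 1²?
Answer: 62*√11/605 ≈ 0.33989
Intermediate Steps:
E = 1
O(n) = n^(3/2)
g(N) = (1/(3 + N))^(3/2)/5 (g(N) = (1/(N + 3))^(3/2)/5 = (1/(3 + N))^(3/2)*(⅕) = (1/(3 + N))^(3/2)/5)
62*g(E*(6 + 2)) = 62*((1/(3 + 1*(6 + 2)))^(3/2)/5) = 62*((1/(3 + 1*8))^(3/2)/5) = 62*((1/(3 + 8))^(3/2)/5) = 62*((1/11)^(3/2)/5) = 62*((√11/121)/5) = 62*(√11/605) = 62*√11/605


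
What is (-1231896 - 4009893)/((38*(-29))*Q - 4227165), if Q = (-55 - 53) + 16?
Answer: 5241789/4125781 ≈ 1.2705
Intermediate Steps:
Q = -92 (Q = -108 + 16 = -92)
(-1231896 - 4009893)/((38*(-29))*Q - 4227165) = (-1231896 - 4009893)/((38*(-29))*(-92) - 4227165) = -5241789/(-1102*(-92) - 4227165) = -5241789/(101384 - 4227165) = -5241789/(-4125781) = -5241789*(-1/4125781) = 5241789/4125781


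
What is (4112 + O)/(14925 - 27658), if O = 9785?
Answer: -13897/12733 ≈ -1.0914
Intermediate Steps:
(4112 + O)/(14925 - 27658) = (4112 + 9785)/(14925 - 27658) = 13897/(-12733) = 13897*(-1/12733) = -13897/12733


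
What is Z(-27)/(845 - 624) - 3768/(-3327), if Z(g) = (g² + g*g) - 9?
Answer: 1884517/245089 ≈ 7.6891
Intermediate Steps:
Z(g) = -9 + 2*g² (Z(g) = (g² + g²) - 9 = 2*g² - 9 = -9 + 2*g²)
Z(-27)/(845 - 624) - 3768/(-3327) = (-9 + 2*(-27)²)/(845 - 624) - 3768/(-3327) = (-9 + 2*729)/221 - 3768*(-1/3327) = (-9 + 1458)*(1/221) + 1256/1109 = 1449*(1/221) + 1256/1109 = 1449/221 + 1256/1109 = 1884517/245089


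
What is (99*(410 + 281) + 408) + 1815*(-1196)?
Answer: -2101923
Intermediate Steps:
(99*(410 + 281) + 408) + 1815*(-1196) = (99*691 + 408) - 2170740 = (68409 + 408) - 2170740 = 68817 - 2170740 = -2101923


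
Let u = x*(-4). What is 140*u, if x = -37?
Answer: 20720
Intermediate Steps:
u = 148 (u = -37*(-4) = 148)
140*u = 140*148 = 20720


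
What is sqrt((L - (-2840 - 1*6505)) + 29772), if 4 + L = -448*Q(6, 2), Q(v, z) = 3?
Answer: sqrt(37769) ≈ 194.34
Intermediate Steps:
L = -1348 (L = -4 - 448*3 = -4 - 1344 = -1348)
sqrt((L - (-2840 - 1*6505)) + 29772) = sqrt((-1348 - (-2840 - 1*6505)) + 29772) = sqrt((-1348 - (-2840 - 6505)) + 29772) = sqrt((-1348 - 1*(-9345)) + 29772) = sqrt((-1348 + 9345) + 29772) = sqrt(7997 + 29772) = sqrt(37769)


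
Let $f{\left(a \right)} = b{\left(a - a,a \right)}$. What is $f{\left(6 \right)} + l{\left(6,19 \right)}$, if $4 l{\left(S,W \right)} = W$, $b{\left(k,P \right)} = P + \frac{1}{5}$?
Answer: $\frac{219}{20} \approx 10.95$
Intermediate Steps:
$b{\left(k,P \right)} = \frac{1}{5} + P$ ($b{\left(k,P \right)} = P + \frac{1}{5} = \frac{1}{5} + P$)
$f{\left(a \right)} = \frac{1}{5} + a$
$l{\left(S,W \right)} = \frac{W}{4}$
$f{\left(6 \right)} + l{\left(6,19 \right)} = \left(\frac{1}{5} + 6\right) + \frac{1}{4} \cdot 19 = \frac{31}{5} + \frac{19}{4} = \frac{219}{20}$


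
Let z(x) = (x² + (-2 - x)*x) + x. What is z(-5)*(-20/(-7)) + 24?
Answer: 268/7 ≈ 38.286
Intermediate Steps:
z(x) = x + x² + x*(-2 - x) (z(x) = (x² + x*(-2 - x)) + x = x + x² + x*(-2 - x))
z(-5)*(-20/(-7)) + 24 = (-1*(-5))*(-20/(-7)) + 24 = 5*(-20*(-⅐)) + 24 = 5*(20/7) + 24 = 100/7 + 24 = 268/7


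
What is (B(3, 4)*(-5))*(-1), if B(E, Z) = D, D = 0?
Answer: 0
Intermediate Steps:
B(E, Z) = 0
(B(3, 4)*(-5))*(-1) = (0*(-5))*(-1) = 0*(-1) = 0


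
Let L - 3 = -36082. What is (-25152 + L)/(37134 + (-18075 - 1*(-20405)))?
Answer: -61231/39464 ≈ -1.5516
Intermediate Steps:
L = -36079 (L = 3 - 36082 = -36079)
(-25152 + L)/(37134 + (-18075 - 1*(-20405))) = (-25152 - 36079)/(37134 + (-18075 - 1*(-20405))) = -61231/(37134 + (-18075 + 20405)) = -61231/(37134 + 2330) = -61231/39464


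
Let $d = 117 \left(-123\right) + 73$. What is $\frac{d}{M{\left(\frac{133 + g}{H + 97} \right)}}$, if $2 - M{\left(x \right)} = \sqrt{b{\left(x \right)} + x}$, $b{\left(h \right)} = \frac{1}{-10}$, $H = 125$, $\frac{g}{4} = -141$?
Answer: $- \frac{15892980}{3353} - \frac{14318 i \sqrt{628815}}{3353} \approx -4739.9 - 3386.2 i$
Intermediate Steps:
$g = -564$ ($g = 4 \left(-141\right) = -564$)
$d = -14318$ ($d = -14391 + 73 = -14318$)
$b{\left(h \right)} = - \frac{1}{10}$
$M{\left(x \right)} = 2 - \sqrt{- \frac{1}{10} + x}$
$\frac{d}{M{\left(\frac{133 + g}{H + 97} \right)}} = - \frac{14318}{2 - \frac{\sqrt{-10 + 100 \frac{133 - 564}{125 + 97}}}{10}} = - \frac{14318}{2 - \frac{\sqrt{-10 + 100 \left(- \frac{431}{222}\right)}}{10}} = - \frac{14318}{2 - \frac{\sqrt{-10 - \frac{21550}{111}}}{10}} = - \frac{14318}{2 - \frac{\sqrt{- \frac{22660}{111}}}{10}} = - \frac{14318}{2 - \frac{\frac{2}{111} i \sqrt{628815}}{10}} = - \frac{14318}{2 - \frac{i \sqrt{628815}}{555}}$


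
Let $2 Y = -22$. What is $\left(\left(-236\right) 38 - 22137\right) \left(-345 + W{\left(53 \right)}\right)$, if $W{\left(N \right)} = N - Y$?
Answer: $8740505$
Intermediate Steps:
$Y = -11$ ($Y = \frac{1}{2} \left(-22\right) = -11$)
$W{\left(N \right)} = 11 + N$ ($W{\left(N \right)} = N - -11 = N + 11 = 11 + N$)
$\left(\left(-236\right) 38 - 22137\right) \left(-345 + W{\left(53 \right)}\right) = \left(\left(-236\right) 38 - 22137\right) \left(-345 + \left(11 + 53\right)\right) = \left(-8968 - 22137\right) \left(-345 + 64\right) = \left(-31105\right) \left(-281\right) = 8740505$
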